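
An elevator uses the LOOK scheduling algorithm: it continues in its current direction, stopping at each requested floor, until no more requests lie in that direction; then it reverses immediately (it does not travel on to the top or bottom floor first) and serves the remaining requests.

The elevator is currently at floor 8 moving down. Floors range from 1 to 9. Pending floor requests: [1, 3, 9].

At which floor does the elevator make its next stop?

Answer: 3

Derivation:
Current floor: 8, direction: down
Requests above: [9]
Requests below: [1, 3]
Moving down and requests lie below → nearest below is max([1, 3]) = 3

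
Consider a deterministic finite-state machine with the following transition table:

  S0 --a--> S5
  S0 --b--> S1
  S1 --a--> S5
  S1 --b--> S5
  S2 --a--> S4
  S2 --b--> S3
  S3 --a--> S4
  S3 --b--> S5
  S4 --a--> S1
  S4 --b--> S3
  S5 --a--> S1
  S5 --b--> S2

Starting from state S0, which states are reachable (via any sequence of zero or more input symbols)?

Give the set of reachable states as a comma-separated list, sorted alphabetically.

Answer: S0, S1, S2, S3, S4, S5

Derivation:
BFS from S0:
  visit S0: S0--a-->S5 (new), S0--b-->S1 (new)
  visit S5: S5--a-->S1 (seen), S5--b-->S2 (new)
  visit S1: S1--a-->S5 (seen), S1--b-->S5 (seen)
  visit S2: S2--a-->S4 (new), S2--b-->S3 (new)
  visit S4: S4--a-->S1 (seen), S4--b-->S3 (seen)
  visit S3: S3--a-->S4 (seen), S3--b-->S5 (seen)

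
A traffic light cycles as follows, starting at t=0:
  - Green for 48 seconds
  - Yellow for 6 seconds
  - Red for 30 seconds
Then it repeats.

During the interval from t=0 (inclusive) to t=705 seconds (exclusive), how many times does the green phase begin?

Cycle = 48+6+30 = 84s
green phase starts at t = k*84 + 0 for k=0,1,2,...
Need k*84+0 < 705 → k < 8.393
k ∈ {0, ..., 8} → 9 starts

Answer: 9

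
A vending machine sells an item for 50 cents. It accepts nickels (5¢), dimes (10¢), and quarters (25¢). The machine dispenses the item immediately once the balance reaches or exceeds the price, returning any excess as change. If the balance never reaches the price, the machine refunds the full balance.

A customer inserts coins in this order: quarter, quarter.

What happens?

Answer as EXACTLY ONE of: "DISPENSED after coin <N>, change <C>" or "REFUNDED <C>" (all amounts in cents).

Answer: DISPENSED after coin 2, change 0

Derivation:
Price: 50¢
Coin 1 (quarter, 25¢): balance = 25¢
Coin 2 (quarter, 25¢): balance = 50¢
  → balance >= price → DISPENSE, change = 50 - 50 = 0¢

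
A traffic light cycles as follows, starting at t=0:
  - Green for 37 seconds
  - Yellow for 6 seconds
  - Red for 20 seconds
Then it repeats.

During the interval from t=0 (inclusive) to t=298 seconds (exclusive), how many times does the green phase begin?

Cycle = 37+6+20 = 63s
green phase starts at t = k*63 + 0 for k=0,1,2,...
Need k*63+0 < 298 → k < 4.730
k ∈ {0, ..., 4} → 5 starts

Answer: 5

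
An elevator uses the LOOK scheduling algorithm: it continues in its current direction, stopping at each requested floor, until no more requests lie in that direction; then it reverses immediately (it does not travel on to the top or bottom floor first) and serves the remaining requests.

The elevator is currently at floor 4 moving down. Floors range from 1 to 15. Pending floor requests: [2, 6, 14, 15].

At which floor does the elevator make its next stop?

Current floor: 4, direction: down
Requests above: [6, 14, 15]
Requests below: [2]
Moving down and requests lie below → nearest below is max([2]) = 2

Answer: 2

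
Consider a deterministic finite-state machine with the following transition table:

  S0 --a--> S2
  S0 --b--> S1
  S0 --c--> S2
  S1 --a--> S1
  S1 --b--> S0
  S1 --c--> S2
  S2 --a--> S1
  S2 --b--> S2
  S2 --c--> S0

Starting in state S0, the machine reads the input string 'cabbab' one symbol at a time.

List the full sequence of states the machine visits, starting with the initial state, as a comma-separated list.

Answer: S0, S2, S1, S0, S1, S1, S0

Derivation:
Start: S0
  read 'c': S0 --c--> S2
  read 'a': S2 --a--> S1
  read 'b': S1 --b--> S0
  read 'b': S0 --b--> S1
  read 'a': S1 --a--> S1
  read 'b': S1 --b--> S0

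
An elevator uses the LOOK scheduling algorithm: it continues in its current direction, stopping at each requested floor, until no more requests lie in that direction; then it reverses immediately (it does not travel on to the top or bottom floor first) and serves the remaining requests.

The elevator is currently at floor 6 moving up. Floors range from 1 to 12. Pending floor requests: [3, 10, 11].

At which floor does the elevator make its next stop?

Current floor: 6, direction: up
Requests above: [10, 11]
Requests below: [3]
Moving up and requests lie above → nearest above is min([10, 11]) = 10

Answer: 10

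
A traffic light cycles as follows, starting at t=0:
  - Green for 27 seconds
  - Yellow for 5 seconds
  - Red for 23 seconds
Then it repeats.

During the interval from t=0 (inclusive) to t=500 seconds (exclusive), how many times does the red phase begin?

Cycle = 27+5+23 = 55s
red phase starts at t = k*55 + 32 for k=0,1,2,...
Need k*55+32 < 500 → k < 8.509
k ∈ {0, ..., 8} → 9 starts

Answer: 9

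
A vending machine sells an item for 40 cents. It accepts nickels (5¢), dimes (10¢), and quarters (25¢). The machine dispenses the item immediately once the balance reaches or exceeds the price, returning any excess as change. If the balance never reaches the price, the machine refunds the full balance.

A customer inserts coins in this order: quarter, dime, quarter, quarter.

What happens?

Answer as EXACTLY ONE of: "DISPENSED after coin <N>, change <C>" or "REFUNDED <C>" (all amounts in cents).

Answer: DISPENSED after coin 3, change 20

Derivation:
Price: 40¢
Coin 1 (quarter, 25¢): balance = 25¢
Coin 2 (dime, 10¢): balance = 35¢
Coin 3 (quarter, 25¢): balance = 60¢
  → balance >= price → DISPENSE, change = 60 - 40 = 20¢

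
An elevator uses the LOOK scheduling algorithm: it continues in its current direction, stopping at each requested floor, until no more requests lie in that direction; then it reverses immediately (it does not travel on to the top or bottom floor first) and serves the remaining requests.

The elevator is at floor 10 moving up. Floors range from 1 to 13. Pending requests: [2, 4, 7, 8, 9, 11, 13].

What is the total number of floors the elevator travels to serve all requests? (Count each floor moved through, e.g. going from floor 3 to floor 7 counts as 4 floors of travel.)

Start at floor 10 moving up, LOOK stop order: [11, 13, 9, 8, 7, 4, 2]
  10 → 11: |11-10| = 1, total = 1
  11 → 13: |13-11| = 2, total = 3
  13 → 9: |9-13| = 4, total = 7
  9 → 8: |8-9| = 1, total = 8
  8 → 7: |7-8| = 1, total = 9
  7 → 4: |4-7| = 3, total = 12
  4 → 2: |2-4| = 2, total = 14

Answer: 14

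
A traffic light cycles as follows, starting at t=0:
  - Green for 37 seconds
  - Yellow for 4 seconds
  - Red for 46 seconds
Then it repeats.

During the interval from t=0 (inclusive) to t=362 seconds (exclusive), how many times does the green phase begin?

Cycle = 37+4+46 = 87s
green phase starts at t = k*87 + 0 for k=0,1,2,...
Need k*87+0 < 362 → k < 4.161
k ∈ {0, ..., 4} → 5 starts

Answer: 5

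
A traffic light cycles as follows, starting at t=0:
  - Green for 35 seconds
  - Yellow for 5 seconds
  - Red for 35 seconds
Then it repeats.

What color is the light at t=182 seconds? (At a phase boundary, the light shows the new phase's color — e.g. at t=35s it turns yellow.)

Answer: green

Derivation:
Cycle length = 35 + 5 + 35 = 75s
t = 182, phase_t = 182 mod 75 = 32
32 < 35 (green end) → GREEN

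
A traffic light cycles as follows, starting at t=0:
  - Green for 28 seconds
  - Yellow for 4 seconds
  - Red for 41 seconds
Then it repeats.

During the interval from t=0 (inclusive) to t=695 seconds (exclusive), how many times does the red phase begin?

Answer: 10

Derivation:
Cycle = 28+4+41 = 73s
red phase starts at t = k*73 + 32 for k=0,1,2,...
Need k*73+32 < 695 → k < 9.082
k ∈ {0, ..., 9} → 10 starts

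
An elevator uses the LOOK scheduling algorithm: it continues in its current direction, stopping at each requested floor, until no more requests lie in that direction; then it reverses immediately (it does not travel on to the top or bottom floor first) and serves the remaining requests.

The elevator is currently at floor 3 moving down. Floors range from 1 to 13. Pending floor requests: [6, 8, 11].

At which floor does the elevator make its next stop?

Answer: 6

Derivation:
Current floor: 3, direction: down
Requests above: [6, 8, 11]
Requests below: []
Moving down but no requests below → reverse; nearest above is min([6, 8, 11]) = 6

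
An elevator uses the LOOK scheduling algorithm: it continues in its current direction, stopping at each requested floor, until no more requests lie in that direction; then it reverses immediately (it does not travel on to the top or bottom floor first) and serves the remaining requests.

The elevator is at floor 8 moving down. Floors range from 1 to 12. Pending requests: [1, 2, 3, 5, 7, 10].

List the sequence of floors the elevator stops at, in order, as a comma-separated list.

Current: 8, moving DOWN
Serve below first (descending): [7, 5, 3, 2, 1]
Then reverse, serve above (ascending): [10]

Answer: 7, 5, 3, 2, 1, 10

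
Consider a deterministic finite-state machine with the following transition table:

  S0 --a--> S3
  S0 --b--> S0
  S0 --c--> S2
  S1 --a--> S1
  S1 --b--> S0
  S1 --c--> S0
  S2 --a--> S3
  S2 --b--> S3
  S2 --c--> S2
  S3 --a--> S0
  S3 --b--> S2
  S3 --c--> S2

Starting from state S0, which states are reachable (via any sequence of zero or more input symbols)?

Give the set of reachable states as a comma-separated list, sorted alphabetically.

BFS from S0:
  visit S0: S0--a-->S3 (new), S0--b-->S0 (seen), S0--c-->S2 (new)
  visit S3: S3--a-->S0 (seen), S3--b-->S2 (seen), S3--c-->S2 (seen)
  visit S2: S2--a-->S3 (seen), S2--b-->S3 (seen), S2--c-->S2 (seen)

Answer: S0, S2, S3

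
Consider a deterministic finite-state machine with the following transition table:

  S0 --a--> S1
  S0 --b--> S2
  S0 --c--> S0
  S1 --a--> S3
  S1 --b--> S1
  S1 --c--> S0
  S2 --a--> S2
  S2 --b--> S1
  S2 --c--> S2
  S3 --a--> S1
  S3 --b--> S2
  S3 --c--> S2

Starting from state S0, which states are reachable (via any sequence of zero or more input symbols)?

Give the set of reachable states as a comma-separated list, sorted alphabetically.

BFS from S0:
  visit S0: S0--a-->S1 (new), S0--b-->S2 (new), S0--c-->S0 (seen)
  visit S1: S1--a-->S3 (new), S1--b-->S1 (seen), S1--c-->S0 (seen)
  visit S2: S2--a-->S2 (seen), S2--b-->S1 (seen), S2--c-->S2 (seen)
  visit S3: S3--a-->S1 (seen), S3--b-->S2 (seen), S3--c-->S2 (seen)

Answer: S0, S1, S2, S3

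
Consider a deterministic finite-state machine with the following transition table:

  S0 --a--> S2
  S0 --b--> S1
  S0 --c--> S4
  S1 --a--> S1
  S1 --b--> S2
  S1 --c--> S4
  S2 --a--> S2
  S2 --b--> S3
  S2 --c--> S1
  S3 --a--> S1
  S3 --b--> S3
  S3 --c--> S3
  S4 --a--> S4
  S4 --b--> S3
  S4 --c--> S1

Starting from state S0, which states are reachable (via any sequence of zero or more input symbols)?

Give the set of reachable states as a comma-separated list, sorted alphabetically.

Answer: S0, S1, S2, S3, S4

Derivation:
BFS from S0:
  visit S0: S0--a-->S2 (new), S0--b-->S1 (new), S0--c-->S4 (new)
  visit S2: S2--a-->S2 (seen), S2--b-->S3 (new), S2--c-->S1 (seen)
  visit S1: S1--a-->S1 (seen), S1--b-->S2 (seen), S1--c-->S4 (seen)
  visit S4: S4--a-->S4 (seen), S4--b-->S3 (seen), S4--c-->S1 (seen)
  visit S3: S3--a-->S1 (seen), S3--b-->S3 (seen), S3--c-->S3 (seen)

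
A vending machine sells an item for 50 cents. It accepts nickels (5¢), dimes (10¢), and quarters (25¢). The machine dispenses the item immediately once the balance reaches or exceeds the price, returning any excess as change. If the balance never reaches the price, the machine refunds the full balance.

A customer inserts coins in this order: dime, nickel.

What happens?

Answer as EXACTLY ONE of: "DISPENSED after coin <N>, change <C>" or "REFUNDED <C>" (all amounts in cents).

Answer: REFUNDED 15

Derivation:
Price: 50¢
Coin 1 (dime, 10¢): balance = 10¢
Coin 2 (nickel, 5¢): balance = 15¢
All coins inserted, balance 15¢ < price 50¢ → REFUND 15¢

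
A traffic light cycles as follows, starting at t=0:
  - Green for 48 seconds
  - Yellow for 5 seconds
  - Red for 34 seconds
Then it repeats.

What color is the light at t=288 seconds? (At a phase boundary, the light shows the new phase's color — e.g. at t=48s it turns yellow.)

Answer: green

Derivation:
Cycle length = 48 + 5 + 34 = 87s
t = 288, phase_t = 288 mod 87 = 27
27 < 48 (green end) → GREEN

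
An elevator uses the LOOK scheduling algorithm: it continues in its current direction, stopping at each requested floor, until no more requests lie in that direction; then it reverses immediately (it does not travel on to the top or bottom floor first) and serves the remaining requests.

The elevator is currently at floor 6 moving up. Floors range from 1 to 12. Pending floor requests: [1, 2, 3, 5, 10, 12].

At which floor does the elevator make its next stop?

Answer: 10

Derivation:
Current floor: 6, direction: up
Requests above: [10, 12]
Requests below: [1, 2, 3, 5]
Moving up and requests lie above → nearest above is min([10, 12]) = 10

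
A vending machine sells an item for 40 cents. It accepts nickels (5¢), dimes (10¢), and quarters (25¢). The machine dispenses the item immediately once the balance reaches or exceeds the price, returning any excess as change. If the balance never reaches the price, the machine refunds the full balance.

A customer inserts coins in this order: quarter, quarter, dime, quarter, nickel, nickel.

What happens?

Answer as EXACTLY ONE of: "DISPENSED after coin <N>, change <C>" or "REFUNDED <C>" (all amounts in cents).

Price: 40¢
Coin 1 (quarter, 25¢): balance = 25¢
Coin 2 (quarter, 25¢): balance = 50¢
  → balance >= price → DISPENSE, change = 50 - 40 = 10¢

Answer: DISPENSED after coin 2, change 10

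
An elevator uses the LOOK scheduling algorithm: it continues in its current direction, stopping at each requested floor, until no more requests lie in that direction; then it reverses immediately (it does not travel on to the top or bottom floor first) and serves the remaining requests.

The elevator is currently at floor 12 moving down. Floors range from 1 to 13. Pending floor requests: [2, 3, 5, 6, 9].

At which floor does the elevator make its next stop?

Answer: 9

Derivation:
Current floor: 12, direction: down
Requests above: []
Requests below: [2, 3, 5, 6, 9]
Moving down and requests lie below → nearest below is max([2, 3, 5, 6, 9]) = 9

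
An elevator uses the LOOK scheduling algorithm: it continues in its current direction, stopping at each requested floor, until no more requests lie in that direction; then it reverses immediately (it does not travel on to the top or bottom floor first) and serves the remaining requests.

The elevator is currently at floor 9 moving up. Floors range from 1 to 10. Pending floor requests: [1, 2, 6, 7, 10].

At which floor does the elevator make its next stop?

Current floor: 9, direction: up
Requests above: [10]
Requests below: [1, 2, 6, 7]
Moving up and requests lie above → nearest above is min([10]) = 10

Answer: 10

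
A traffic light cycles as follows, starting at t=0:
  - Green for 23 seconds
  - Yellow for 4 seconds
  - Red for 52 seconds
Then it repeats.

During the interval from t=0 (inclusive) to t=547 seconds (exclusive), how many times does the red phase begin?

Answer: 7

Derivation:
Cycle = 23+4+52 = 79s
red phase starts at t = k*79 + 27 for k=0,1,2,...
Need k*79+27 < 547 → k < 6.582
k ∈ {0, ..., 6} → 7 starts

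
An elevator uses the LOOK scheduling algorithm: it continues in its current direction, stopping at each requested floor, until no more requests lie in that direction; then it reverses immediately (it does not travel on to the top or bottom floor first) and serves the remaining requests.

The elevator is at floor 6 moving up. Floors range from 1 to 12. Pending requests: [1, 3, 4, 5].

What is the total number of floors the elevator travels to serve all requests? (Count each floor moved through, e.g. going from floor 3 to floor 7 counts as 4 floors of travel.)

Start at floor 6 moving up, LOOK stop order: [5, 4, 3, 1]
  6 → 5: |5-6| = 1, total = 1
  5 → 4: |4-5| = 1, total = 2
  4 → 3: |3-4| = 1, total = 3
  3 → 1: |1-3| = 2, total = 5

Answer: 5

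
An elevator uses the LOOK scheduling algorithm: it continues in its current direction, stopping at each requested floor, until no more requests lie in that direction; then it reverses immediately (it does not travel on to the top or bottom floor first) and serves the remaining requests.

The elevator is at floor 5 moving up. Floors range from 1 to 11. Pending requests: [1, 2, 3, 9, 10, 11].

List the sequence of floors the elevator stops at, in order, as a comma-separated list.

Current: 5, moving UP
Serve above first (ascending): [9, 10, 11]
Then reverse, serve below (descending): [3, 2, 1]

Answer: 9, 10, 11, 3, 2, 1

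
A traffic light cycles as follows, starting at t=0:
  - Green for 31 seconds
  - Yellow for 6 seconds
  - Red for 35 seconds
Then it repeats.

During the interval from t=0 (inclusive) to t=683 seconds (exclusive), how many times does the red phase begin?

Answer: 9

Derivation:
Cycle = 31+6+35 = 72s
red phase starts at t = k*72 + 37 for k=0,1,2,...
Need k*72+37 < 683 → k < 8.972
k ∈ {0, ..., 8} → 9 starts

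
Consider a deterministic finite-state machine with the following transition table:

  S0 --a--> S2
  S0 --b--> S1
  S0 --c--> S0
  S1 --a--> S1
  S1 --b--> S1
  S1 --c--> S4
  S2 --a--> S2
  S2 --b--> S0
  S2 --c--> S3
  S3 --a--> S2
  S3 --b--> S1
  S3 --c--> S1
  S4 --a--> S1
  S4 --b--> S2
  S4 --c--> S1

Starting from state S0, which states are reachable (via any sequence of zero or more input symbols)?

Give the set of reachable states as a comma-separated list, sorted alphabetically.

BFS from S0:
  visit S0: S0--a-->S2 (new), S0--b-->S1 (new), S0--c-->S0 (seen)
  visit S2: S2--a-->S2 (seen), S2--b-->S0 (seen), S2--c-->S3 (new)
  visit S1: S1--a-->S1 (seen), S1--b-->S1 (seen), S1--c-->S4 (new)
  visit S3: S3--a-->S2 (seen), S3--b-->S1 (seen), S3--c-->S1 (seen)
  visit S4: S4--a-->S1 (seen), S4--b-->S2 (seen), S4--c-->S1 (seen)

Answer: S0, S1, S2, S3, S4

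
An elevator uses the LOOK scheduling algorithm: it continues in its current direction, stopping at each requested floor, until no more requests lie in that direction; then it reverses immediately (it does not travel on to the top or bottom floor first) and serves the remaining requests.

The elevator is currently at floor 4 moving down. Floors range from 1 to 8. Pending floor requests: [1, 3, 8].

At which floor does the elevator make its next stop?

Current floor: 4, direction: down
Requests above: [8]
Requests below: [1, 3]
Moving down and requests lie below → nearest below is max([1, 3]) = 3

Answer: 3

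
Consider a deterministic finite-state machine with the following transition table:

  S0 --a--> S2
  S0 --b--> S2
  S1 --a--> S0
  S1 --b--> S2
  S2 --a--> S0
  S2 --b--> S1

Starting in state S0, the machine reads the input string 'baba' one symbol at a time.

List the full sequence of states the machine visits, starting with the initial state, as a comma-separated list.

Start: S0
  read 'b': S0 --b--> S2
  read 'a': S2 --a--> S0
  read 'b': S0 --b--> S2
  read 'a': S2 --a--> S0

Answer: S0, S2, S0, S2, S0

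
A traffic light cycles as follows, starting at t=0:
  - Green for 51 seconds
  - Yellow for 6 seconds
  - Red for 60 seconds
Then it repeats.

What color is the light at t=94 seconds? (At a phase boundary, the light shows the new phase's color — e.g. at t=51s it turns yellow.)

Cycle length = 51 + 6 + 60 = 117s
t = 94, phase_t = 94 mod 117 = 94
94 >= 57 → RED

Answer: red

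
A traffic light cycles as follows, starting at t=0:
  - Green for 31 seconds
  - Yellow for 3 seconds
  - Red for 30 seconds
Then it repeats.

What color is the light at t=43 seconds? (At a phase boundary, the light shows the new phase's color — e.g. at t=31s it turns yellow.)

Cycle length = 31 + 3 + 30 = 64s
t = 43, phase_t = 43 mod 64 = 43
43 >= 34 → RED

Answer: red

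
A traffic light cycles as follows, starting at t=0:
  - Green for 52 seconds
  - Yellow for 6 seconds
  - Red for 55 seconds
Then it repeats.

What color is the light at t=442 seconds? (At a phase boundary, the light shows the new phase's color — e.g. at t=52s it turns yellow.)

Answer: red

Derivation:
Cycle length = 52 + 6 + 55 = 113s
t = 442, phase_t = 442 mod 113 = 103
103 >= 58 → RED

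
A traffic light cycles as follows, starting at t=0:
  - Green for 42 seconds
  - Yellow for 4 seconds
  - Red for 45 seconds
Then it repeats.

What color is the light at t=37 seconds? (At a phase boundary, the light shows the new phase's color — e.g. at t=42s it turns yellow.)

Cycle length = 42 + 4 + 45 = 91s
t = 37, phase_t = 37 mod 91 = 37
37 < 42 (green end) → GREEN

Answer: green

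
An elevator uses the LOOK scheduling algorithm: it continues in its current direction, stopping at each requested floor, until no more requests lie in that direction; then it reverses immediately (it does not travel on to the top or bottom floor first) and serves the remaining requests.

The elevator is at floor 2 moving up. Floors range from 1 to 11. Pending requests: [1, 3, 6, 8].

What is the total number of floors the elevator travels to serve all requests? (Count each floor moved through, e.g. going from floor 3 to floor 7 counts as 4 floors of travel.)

Answer: 13

Derivation:
Start at floor 2 moving up, LOOK stop order: [3, 6, 8, 1]
  2 → 3: |3-2| = 1, total = 1
  3 → 6: |6-3| = 3, total = 4
  6 → 8: |8-6| = 2, total = 6
  8 → 1: |1-8| = 7, total = 13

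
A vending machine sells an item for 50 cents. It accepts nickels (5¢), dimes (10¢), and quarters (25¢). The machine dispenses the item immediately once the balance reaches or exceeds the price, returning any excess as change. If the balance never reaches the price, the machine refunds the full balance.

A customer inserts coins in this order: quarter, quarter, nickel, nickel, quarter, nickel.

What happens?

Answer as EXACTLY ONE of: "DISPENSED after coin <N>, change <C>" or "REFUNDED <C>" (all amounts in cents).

Price: 50¢
Coin 1 (quarter, 25¢): balance = 25¢
Coin 2 (quarter, 25¢): balance = 50¢
  → balance >= price → DISPENSE, change = 50 - 50 = 0¢

Answer: DISPENSED after coin 2, change 0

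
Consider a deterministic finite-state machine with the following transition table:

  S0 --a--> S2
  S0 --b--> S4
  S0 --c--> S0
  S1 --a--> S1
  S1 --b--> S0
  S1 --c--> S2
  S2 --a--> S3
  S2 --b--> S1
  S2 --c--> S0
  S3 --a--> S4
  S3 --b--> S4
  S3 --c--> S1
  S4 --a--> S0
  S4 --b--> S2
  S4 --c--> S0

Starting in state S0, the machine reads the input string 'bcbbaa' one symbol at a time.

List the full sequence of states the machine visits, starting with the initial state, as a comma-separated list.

Answer: S0, S4, S0, S4, S2, S3, S4

Derivation:
Start: S0
  read 'b': S0 --b--> S4
  read 'c': S4 --c--> S0
  read 'b': S0 --b--> S4
  read 'b': S4 --b--> S2
  read 'a': S2 --a--> S3
  read 'a': S3 --a--> S4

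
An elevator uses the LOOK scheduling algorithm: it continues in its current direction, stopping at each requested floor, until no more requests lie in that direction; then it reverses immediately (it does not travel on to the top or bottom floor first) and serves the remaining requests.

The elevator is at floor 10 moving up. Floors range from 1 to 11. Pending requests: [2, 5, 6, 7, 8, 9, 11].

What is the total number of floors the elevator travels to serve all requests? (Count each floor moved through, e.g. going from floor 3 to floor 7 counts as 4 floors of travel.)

Answer: 10

Derivation:
Start at floor 10 moving up, LOOK stop order: [11, 9, 8, 7, 6, 5, 2]
  10 → 11: |11-10| = 1, total = 1
  11 → 9: |9-11| = 2, total = 3
  9 → 8: |8-9| = 1, total = 4
  8 → 7: |7-8| = 1, total = 5
  7 → 6: |6-7| = 1, total = 6
  6 → 5: |5-6| = 1, total = 7
  5 → 2: |2-5| = 3, total = 10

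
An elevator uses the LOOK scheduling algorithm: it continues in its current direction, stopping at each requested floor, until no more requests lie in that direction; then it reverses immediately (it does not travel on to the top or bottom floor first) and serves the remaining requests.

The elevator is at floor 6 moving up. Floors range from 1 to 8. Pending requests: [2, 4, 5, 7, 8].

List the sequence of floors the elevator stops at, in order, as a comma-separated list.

Current: 6, moving UP
Serve above first (ascending): [7, 8]
Then reverse, serve below (descending): [5, 4, 2]

Answer: 7, 8, 5, 4, 2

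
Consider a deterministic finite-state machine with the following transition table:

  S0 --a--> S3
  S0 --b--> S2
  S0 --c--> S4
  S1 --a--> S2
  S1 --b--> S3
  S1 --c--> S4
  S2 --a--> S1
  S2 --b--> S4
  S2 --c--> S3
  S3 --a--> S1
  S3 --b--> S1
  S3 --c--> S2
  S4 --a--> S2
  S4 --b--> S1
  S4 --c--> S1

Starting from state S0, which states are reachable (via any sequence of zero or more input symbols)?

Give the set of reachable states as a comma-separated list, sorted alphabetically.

Answer: S0, S1, S2, S3, S4

Derivation:
BFS from S0:
  visit S0: S0--a-->S3 (new), S0--b-->S2 (new), S0--c-->S4 (new)
  visit S3: S3--a-->S1 (new), S3--b-->S1 (seen), S3--c-->S2 (seen)
  visit S2: S2--a-->S1 (seen), S2--b-->S4 (seen), S2--c-->S3 (seen)
  visit S4: S4--a-->S2 (seen), S4--b-->S1 (seen), S4--c-->S1 (seen)
  visit S1: S1--a-->S2 (seen), S1--b-->S3 (seen), S1--c-->S4 (seen)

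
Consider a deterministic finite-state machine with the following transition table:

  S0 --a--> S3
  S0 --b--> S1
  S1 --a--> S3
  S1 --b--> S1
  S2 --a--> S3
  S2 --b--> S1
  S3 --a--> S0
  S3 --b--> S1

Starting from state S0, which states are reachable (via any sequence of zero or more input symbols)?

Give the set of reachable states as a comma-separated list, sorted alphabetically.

Answer: S0, S1, S3

Derivation:
BFS from S0:
  visit S0: S0--a-->S3 (new), S0--b-->S1 (new)
  visit S3: S3--a-->S0 (seen), S3--b-->S1 (seen)
  visit S1: S1--a-->S3 (seen), S1--b-->S1 (seen)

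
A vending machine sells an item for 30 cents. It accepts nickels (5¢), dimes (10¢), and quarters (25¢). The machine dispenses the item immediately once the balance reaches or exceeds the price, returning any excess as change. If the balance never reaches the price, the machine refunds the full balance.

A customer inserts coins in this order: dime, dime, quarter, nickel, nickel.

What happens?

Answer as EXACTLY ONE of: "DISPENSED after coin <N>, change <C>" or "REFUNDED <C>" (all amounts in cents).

Price: 30¢
Coin 1 (dime, 10¢): balance = 10¢
Coin 2 (dime, 10¢): balance = 20¢
Coin 3 (quarter, 25¢): balance = 45¢
  → balance >= price → DISPENSE, change = 45 - 30 = 15¢

Answer: DISPENSED after coin 3, change 15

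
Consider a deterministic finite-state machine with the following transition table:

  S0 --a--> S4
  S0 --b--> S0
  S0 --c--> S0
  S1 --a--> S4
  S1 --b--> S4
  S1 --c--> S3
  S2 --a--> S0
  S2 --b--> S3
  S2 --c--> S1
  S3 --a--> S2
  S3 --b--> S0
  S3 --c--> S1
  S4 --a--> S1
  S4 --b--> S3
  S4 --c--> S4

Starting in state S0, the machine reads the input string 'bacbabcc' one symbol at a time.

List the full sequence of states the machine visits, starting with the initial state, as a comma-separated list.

Start: S0
  read 'b': S0 --b--> S0
  read 'a': S0 --a--> S4
  read 'c': S4 --c--> S4
  read 'b': S4 --b--> S3
  read 'a': S3 --a--> S2
  read 'b': S2 --b--> S3
  read 'c': S3 --c--> S1
  read 'c': S1 --c--> S3

Answer: S0, S0, S4, S4, S3, S2, S3, S1, S3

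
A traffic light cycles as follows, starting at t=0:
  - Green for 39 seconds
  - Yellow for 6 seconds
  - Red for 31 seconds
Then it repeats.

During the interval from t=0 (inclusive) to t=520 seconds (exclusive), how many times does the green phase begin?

Answer: 7

Derivation:
Cycle = 39+6+31 = 76s
green phase starts at t = k*76 + 0 for k=0,1,2,...
Need k*76+0 < 520 → k < 6.842
k ∈ {0, ..., 6} → 7 starts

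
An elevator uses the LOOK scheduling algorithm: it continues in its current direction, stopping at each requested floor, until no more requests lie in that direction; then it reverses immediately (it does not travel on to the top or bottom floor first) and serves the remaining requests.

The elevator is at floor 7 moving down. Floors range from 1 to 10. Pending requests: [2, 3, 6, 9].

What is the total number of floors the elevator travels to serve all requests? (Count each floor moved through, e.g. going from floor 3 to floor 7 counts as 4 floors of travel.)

Answer: 12

Derivation:
Start at floor 7 moving down, LOOK stop order: [6, 3, 2, 9]
  7 → 6: |6-7| = 1, total = 1
  6 → 3: |3-6| = 3, total = 4
  3 → 2: |2-3| = 1, total = 5
  2 → 9: |9-2| = 7, total = 12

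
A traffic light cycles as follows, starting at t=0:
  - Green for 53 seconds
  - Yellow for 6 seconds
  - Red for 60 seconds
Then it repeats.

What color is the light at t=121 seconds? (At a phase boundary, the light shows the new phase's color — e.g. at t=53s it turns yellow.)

Answer: green

Derivation:
Cycle length = 53 + 6 + 60 = 119s
t = 121, phase_t = 121 mod 119 = 2
2 < 53 (green end) → GREEN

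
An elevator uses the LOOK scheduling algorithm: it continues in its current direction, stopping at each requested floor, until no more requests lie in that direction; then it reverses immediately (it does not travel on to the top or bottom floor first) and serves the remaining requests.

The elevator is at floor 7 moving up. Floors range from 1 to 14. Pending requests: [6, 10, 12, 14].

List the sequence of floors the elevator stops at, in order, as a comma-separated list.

Current: 7, moving UP
Serve above first (ascending): [10, 12, 14]
Then reverse, serve below (descending): [6]

Answer: 10, 12, 14, 6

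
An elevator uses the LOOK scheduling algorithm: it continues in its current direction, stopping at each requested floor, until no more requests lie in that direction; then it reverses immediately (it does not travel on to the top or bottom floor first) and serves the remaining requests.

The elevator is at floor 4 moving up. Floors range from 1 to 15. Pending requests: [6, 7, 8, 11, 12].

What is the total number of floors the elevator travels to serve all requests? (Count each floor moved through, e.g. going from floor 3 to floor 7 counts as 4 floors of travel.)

Start at floor 4 moving up, LOOK stop order: [6, 7, 8, 11, 12]
  4 → 6: |6-4| = 2, total = 2
  6 → 7: |7-6| = 1, total = 3
  7 → 8: |8-7| = 1, total = 4
  8 → 11: |11-8| = 3, total = 7
  11 → 12: |12-11| = 1, total = 8

Answer: 8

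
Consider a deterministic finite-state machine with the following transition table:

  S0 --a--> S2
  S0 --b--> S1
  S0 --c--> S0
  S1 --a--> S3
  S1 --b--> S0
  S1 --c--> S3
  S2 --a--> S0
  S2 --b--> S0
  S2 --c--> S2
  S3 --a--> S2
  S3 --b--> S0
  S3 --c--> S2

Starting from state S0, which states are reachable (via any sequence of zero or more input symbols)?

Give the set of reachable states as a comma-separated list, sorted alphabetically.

Answer: S0, S1, S2, S3

Derivation:
BFS from S0:
  visit S0: S0--a-->S2 (new), S0--b-->S1 (new), S0--c-->S0 (seen)
  visit S2: S2--a-->S0 (seen), S2--b-->S0 (seen), S2--c-->S2 (seen)
  visit S1: S1--a-->S3 (new), S1--b-->S0 (seen), S1--c-->S3 (seen)
  visit S3: S3--a-->S2 (seen), S3--b-->S0 (seen), S3--c-->S2 (seen)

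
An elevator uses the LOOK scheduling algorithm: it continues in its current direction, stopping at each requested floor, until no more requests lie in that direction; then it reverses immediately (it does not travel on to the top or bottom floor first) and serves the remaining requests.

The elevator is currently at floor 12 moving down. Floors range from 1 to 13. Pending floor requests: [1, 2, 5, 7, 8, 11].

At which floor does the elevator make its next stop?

Current floor: 12, direction: down
Requests above: []
Requests below: [1, 2, 5, 7, 8, 11]
Moving down and requests lie below → nearest below is max([1, 2, 5, 7, 8, 11]) = 11

Answer: 11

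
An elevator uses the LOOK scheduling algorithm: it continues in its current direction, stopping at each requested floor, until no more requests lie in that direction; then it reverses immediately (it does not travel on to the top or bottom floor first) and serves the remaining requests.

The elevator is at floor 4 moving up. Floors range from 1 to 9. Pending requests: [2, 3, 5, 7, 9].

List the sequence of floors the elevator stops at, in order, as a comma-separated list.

Answer: 5, 7, 9, 3, 2

Derivation:
Current: 4, moving UP
Serve above first (ascending): [5, 7, 9]
Then reverse, serve below (descending): [3, 2]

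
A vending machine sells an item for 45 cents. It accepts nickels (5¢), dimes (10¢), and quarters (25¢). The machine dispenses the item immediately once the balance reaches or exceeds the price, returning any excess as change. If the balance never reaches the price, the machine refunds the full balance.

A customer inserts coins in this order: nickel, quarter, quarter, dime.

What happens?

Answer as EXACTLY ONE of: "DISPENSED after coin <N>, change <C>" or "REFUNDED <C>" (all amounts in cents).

Price: 45¢
Coin 1 (nickel, 5¢): balance = 5¢
Coin 2 (quarter, 25¢): balance = 30¢
Coin 3 (quarter, 25¢): balance = 55¢
  → balance >= price → DISPENSE, change = 55 - 45 = 10¢

Answer: DISPENSED after coin 3, change 10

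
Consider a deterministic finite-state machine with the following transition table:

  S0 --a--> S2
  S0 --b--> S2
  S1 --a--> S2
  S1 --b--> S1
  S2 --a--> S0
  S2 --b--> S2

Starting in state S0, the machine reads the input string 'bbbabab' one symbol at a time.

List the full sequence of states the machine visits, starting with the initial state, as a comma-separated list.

Answer: S0, S2, S2, S2, S0, S2, S0, S2

Derivation:
Start: S0
  read 'b': S0 --b--> S2
  read 'b': S2 --b--> S2
  read 'b': S2 --b--> S2
  read 'a': S2 --a--> S0
  read 'b': S0 --b--> S2
  read 'a': S2 --a--> S0
  read 'b': S0 --b--> S2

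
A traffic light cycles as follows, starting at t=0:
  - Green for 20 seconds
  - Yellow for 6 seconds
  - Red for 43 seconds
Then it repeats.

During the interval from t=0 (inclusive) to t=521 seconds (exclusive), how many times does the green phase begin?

Answer: 8

Derivation:
Cycle = 20+6+43 = 69s
green phase starts at t = k*69 + 0 for k=0,1,2,...
Need k*69+0 < 521 → k < 7.551
k ∈ {0, ..., 7} → 8 starts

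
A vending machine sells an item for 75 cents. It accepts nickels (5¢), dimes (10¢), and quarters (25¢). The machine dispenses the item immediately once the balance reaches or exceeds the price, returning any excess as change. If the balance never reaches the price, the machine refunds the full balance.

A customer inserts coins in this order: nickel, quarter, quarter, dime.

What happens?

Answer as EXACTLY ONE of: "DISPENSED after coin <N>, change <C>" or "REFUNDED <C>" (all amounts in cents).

Answer: REFUNDED 65

Derivation:
Price: 75¢
Coin 1 (nickel, 5¢): balance = 5¢
Coin 2 (quarter, 25¢): balance = 30¢
Coin 3 (quarter, 25¢): balance = 55¢
Coin 4 (dime, 10¢): balance = 65¢
All coins inserted, balance 65¢ < price 75¢ → REFUND 65¢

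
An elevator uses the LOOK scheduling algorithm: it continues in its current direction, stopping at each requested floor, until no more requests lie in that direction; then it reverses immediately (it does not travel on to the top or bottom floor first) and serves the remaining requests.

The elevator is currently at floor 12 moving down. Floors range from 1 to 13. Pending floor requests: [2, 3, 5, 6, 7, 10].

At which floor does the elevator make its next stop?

Answer: 10

Derivation:
Current floor: 12, direction: down
Requests above: []
Requests below: [2, 3, 5, 6, 7, 10]
Moving down and requests lie below → nearest below is max([2, 3, 5, 6, 7, 10]) = 10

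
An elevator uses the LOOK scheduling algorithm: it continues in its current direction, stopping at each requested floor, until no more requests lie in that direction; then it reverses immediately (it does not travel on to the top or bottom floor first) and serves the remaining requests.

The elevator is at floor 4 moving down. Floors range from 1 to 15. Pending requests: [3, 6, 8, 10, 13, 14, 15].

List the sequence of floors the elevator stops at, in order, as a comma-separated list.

Answer: 3, 6, 8, 10, 13, 14, 15

Derivation:
Current: 4, moving DOWN
Serve below first (descending): [3]
Then reverse, serve above (ascending): [6, 8, 10, 13, 14, 15]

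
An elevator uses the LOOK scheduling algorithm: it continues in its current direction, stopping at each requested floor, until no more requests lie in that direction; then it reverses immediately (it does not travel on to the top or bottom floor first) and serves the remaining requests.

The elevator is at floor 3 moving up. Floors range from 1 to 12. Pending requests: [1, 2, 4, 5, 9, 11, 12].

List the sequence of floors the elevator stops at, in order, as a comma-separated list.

Answer: 4, 5, 9, 11, 12, 2, 1

Derivation:
Current: 3, moving UP
Serve above first (ascending): [4, 5, 9, 11, 12]
Then reverse, serve below (descending): [2, 1]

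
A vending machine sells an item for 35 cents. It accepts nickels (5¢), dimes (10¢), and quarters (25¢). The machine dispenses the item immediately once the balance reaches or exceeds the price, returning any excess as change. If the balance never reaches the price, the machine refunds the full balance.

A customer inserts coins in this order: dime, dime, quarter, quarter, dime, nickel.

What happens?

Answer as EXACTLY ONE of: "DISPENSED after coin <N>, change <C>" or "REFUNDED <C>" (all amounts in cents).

Answer: DISPENSED after coin 3, change 10

Derivation:
Price: 35¢
Coin 1 (dime, 10¢): balance = 10¢
Coin 2 (dime, 10¢): balance = 20¢
Coin 3 (quarter, 25¢): balance = 45¢
  → balance >= price → DISPENSE, change = 45 - 35 = 10¢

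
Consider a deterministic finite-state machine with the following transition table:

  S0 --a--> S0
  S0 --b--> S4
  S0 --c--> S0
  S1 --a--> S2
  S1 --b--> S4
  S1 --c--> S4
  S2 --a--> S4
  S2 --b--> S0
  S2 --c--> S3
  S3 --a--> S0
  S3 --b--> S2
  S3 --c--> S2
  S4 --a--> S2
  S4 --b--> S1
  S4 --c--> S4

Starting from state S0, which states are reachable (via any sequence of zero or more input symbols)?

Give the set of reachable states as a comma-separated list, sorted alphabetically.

BFS from S0:
  visit S0: S0--a-->S0 (seen), S0--b-->S4 (new), S0--c-->S0 (seen)
  visit S4: S4--a-->S2 (new), S4--b-->S1 (new), S4--c-->S4 (seen)
  visit S2: S2--a-->S4 (seen), S2--b-->S0 (seen), S2--c-->S3 (new)
  visit S1: S1--a-->S2 (seen), S1--b-->S4 (seen), S1--c-->S4 (seen)
  visit S3: S3--a-->S0 (seen), S3--b-->S2 (seen), S3--c-->S2 (seen)

Answer: S0, S1, S2, S3, S4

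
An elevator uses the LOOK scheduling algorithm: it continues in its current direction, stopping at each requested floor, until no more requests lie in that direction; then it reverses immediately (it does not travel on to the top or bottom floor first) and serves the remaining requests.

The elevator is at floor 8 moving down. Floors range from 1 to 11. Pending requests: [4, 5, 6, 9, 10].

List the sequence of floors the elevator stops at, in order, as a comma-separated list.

Current: 8, moving DOWN
Serve below first (descending): [6, 5, 4]
Then reverse, serve above (ascending): [9, 10]

Answer: 6, 5, 4, 9, 10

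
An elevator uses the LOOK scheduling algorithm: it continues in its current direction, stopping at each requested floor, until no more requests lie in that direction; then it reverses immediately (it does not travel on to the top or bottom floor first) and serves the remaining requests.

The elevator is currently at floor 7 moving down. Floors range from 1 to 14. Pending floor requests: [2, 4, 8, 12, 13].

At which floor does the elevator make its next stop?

Answer: 4

Derivation:
Current floor: 7, direction: down
Requests above: [8, 12, 13]
Requests below: [2, 4]
Moving down and requests lie below → nearest below is max([2, 4]) = 4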